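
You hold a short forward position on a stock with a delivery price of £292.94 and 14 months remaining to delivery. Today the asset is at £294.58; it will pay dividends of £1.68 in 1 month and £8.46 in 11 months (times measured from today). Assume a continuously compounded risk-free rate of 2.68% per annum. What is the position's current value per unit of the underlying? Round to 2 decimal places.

PV(remaining dividends) I = 1.68·e^(−0.0268·1/12) + 8.46·e^(−0.0268·11/12) = 9.9310
Current forward F = (S − I)·e^(rT) = (294.58 − 9.9310)·e^(0.0268·14/12) = 284.6490 × 1.031761 = 293.6897
Value (long) = (F − K)·e^(−rT) = (293.6897 − 292.94) × 0.969217 = 0.7266
Short position value = −(long value) = -£0.73

-£0.73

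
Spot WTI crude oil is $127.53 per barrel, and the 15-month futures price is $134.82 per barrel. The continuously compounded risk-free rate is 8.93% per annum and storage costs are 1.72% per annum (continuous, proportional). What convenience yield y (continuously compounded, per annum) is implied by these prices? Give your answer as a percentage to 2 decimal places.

6.20%

F = S·e^((r+u−y)T) ⇒ (r+u−y) = ln(F/S)/T
ln(134.82/127.53) = 0.055589; /T ⇒ 0.044471
y = r + u − ln(F/S)/T = 0.0893 + 0.0172 − 0.044471 = 0.062029
y = 6.20%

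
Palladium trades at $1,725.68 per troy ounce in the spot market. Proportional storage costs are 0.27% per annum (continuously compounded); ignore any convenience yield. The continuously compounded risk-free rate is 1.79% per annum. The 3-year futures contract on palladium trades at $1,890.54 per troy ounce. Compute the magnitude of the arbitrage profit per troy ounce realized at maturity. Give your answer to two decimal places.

$54.85 per troy ounce

Fair futures: F* = S·e^(carry·T), with carry = (r + u) = 0.0179 + 0.0027 = 0.0206
F* = 1725.68 · e^(0.0206 × 3) = 1725.68 · e^0.06180000 = 1725.68 × 1.06374957 = $1835.6914
Market $1890.54 > fair $1835.6914: forward overpriced → cash-and-carry (buy spot, short the forward).
At maturity, profit = |F_mkt − F*| = |1890.54 − 1835.6914| = $54.85 per troy ounce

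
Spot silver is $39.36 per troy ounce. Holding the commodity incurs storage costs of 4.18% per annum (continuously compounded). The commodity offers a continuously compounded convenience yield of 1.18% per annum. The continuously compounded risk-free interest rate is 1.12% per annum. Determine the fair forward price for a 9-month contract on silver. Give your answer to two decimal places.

$40.60 per troy ounce

Net carry = r + u − y = 0.0112 + 0.0418 − 0.0118 = 0.0412
F = S·e^((r+u−y)T) = 39.36 · e^(0.0412 × 9/12) = 39.36 · e^0.030900
= 39.36 × 1.031382 = $40.60 per troy ounce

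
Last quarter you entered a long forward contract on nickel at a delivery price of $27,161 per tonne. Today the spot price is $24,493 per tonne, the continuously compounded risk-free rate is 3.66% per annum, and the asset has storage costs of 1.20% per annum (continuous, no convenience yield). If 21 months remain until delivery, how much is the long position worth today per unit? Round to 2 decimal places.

Current fair forward for the remaining 21 months: F = S·e^((r + u)·T), (r + u) = 0.0366 + 0.0120 = 0.0486
F = 24493 · e^(0.0486 × 21/12) = 24493 × 1.08877150 = 26667.2803
Value of long forward = (F − K)·e^(−rT) = (26667.2803 − 27161) · e^(−0.0366·21/12)
= -493.7197 × 0.93795810 = -463.09

-$463.09 per tonne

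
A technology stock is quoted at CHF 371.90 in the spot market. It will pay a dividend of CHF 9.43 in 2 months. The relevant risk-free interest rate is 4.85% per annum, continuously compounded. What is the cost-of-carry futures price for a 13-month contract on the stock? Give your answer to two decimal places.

CHF 382.10

PV(dividends) I = 9.43·e^(−0.0485·2/12)
I = 9.3541
F = (S − I)·e^(rT) = (371.90 − 9.3541) · e^(0.0485·13/12)
= 362.5459 · e^0.052542 = 362.5459 × 1.053947 = CHF 382.10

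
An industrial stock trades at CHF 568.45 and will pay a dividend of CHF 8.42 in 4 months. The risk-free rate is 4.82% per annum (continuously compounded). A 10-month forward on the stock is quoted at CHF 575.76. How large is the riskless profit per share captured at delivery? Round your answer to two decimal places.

PV(dividends) I = 8.42·e^(−0.0482·4/12) = 8.2858
Fair forward F* = (S − I)·e^(rT) = (568.45 − 8.2858)·e^0.040167 = 560.1642 × 1.040985 = 583.1225
Market CHF 575.76 < fair 583.1225: forward underpriced → reverse cash-and-carry (short the stock, invest proceeds at r, pay the dividends, go long the forward).
Profit at T = |F_mkt − F*| = |575.76 − 583.1225| = CHF 7.36 per share

CHF 7.36 per share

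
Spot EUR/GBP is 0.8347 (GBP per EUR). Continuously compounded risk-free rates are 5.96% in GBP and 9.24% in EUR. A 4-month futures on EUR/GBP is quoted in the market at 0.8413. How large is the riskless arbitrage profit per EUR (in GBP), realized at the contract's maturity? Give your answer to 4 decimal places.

Fair futures: F* = S·e^(carry·T), with carry = (r_GBP − r_EUR) = 0.0596 − 0.0924 = -0.0328
F* = 0.8347 · e^(-0.0328 × 4/12) = 0.8347 · e^-0.010933 = 0.8347 × 0.989127 = 0.8256
Market 0.8413 > fair 0.8256: forward overpriced → cash-and-carry (buy spot, short the forward).
At maturity, profit = |F_mkt − F*| = |0.8413 − 0.8256| = 0.0157 per EUR (in GBP)

0.0157 per EUR (in GBP)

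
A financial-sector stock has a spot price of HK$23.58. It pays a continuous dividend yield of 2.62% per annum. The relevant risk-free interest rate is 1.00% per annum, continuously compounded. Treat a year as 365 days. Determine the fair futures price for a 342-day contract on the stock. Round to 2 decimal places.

HK$23.22

F = S·e^((r − q)T) = 23.58 · e^((0.0100 − 0.0262) × 342/365)
= 23.58 · e^-0.015179 = 23.58 × 0.984936
F = HK$23.22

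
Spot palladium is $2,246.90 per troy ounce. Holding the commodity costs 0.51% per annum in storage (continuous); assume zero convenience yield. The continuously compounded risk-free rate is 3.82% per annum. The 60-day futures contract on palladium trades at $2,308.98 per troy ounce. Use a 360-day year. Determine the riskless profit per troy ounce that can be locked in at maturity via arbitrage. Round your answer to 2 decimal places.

Fair futures: F* = S·e^(carry·T), with carry = (r + u) = 0.0382 + 0.0051 = 0.0433
F* = 2246.90 · e^(0.0433 × 60/360) = 2246.90 · e^0.00721667 = 2246.90 × 1.00724277 = $2263.1738
Market $2308.98 > fair $2263.1738: forward overpriced → cash-and-carry (buy spot, short the forward).
At maturity, profit = |F_mkt − F*| = |2308.98 − 2263.1738| = $45.81 per troy ounce

$45.81 per troy ounce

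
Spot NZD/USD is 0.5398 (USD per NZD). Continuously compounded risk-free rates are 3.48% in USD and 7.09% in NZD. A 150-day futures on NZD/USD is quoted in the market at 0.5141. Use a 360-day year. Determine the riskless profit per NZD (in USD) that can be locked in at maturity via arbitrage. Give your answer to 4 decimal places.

0.0176 per NZD (in USD)

Fair futures: F* = S·e^(carry·T), with carry = (r_USD − r_NZD) = 0.0348 − 0.0709 = -0.0361
F* = 0.5398 · e^(-0.0361 × 150/360) = 0.5398 · e^-0.015042 = 0.5398 × 0.985071 = 0.5317
Market 0.5141 < fair 0.5317: forward underpriced → reverse cash-and-carry (short spot, go long the forward).
At maturity, profit = |F_mkt − F*| = |0.5141 − 0.5317| = 0.0176 per NZD (in USD)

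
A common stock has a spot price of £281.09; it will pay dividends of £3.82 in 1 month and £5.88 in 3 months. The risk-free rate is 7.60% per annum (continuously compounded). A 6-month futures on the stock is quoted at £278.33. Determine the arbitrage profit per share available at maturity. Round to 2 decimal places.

PV(dividends) I = 3.82·e^(−0.0760·1/12) + 5.88·e^(−0.0760·3/12) = 9.5652
Fair futures F* = (S − I)·e^(rT) = (281.09 − 9.5652)·e^0.038000 = 271.5248 × 1.038731 = 282.0412
Market £278.33 < fair 282.0412: forward underpriced → reverse cash-and-carry (short the stock, invest proceeds at r, pay the dividends, go long the forward).
Profit at T = |F_mkt − F*| = |278.33 − 282.0412| = £3.71 per share

£3.71 per share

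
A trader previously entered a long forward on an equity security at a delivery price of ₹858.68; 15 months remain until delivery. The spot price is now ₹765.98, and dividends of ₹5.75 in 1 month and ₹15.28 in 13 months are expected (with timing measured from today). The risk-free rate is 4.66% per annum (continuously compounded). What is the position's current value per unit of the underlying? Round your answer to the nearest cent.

PV(remaining dividends) I = 5.75·e^(−0.0466·1/12) + 15.28·e^(−0.0466·13/12) = 20.2555
Current forward F = (S − I)·e^(rT) = (765.98 − 20.2555)·e^(0.0466·15/12) = 745.7245 × 1.059980 = 790.4531
Value (long) = (F − K)·e^(−rT) = (790.4531 − 858.68) × 0.943414 = -64.3662
Value = -₹64.37

-₹64.37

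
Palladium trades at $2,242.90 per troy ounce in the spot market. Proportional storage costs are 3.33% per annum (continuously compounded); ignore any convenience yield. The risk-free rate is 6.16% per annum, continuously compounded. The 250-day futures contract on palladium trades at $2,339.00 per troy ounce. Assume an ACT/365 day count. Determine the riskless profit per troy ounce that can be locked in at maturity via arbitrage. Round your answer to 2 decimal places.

$54.53 per troy ounce

Fair futures: F* = S·e^(carry·T), with carry = (r + u) = 0.0616 + 0.0333 = 0.0949
F* = 2242.90 · e^(0.0949 × 250/365) = 2242.90 · e^0.06500000 = 2242.90 × 1.06715902 = $2393.5310
Market $2339.00 < fair $2393.5310: forward underpriced → reverse cash-and-carry (short spot, go long the forward).
At maturity, profit = |F_mkt − F*| = |2339.00 − 2393.5310| = $54.53 per troy ounce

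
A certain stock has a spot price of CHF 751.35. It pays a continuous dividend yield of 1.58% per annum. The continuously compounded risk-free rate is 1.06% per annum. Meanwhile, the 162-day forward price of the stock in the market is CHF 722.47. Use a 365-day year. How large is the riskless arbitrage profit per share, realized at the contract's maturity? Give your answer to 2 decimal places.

Fair forward: F* = S·e^(carry·T), with carry = (r − q) = 0.0106 − 0.0158 = -0.0052
F* = 751.35 · e^(-0.0052 × 162/365) = 751.35 · e^-0.002308 = 751.35 × 0.997695 = CHF 749.6181
Market CHF 722.47 < fair CHF 749.6181: forward underpriced → reverse cash-and-carry (short spot, go long the forward).
At maturity, profit = |F_mkt − F*| = |722.47 − 749.6181| = CHF 27.15 per share

CHF 27.15 per share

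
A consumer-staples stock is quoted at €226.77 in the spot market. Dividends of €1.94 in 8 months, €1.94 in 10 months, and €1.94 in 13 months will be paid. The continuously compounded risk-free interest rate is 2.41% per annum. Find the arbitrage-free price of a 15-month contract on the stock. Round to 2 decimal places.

€227.83

PV(dividends) I = 1.94·e^(−0.0241·8/12) + 1.94·e^(−0.0241·10/12) + 1.94·e^(−0.0241·13/12)
I = 1.9091 + 1.9014 + 1.8900 = 5.7005
F = (S − I)·e^(rT) = (226.77 − 5.7005) · e^(0.0241·15/12)
= 221.0695 · e^0.030125 = 221.0695 × 1.030583 = €227.83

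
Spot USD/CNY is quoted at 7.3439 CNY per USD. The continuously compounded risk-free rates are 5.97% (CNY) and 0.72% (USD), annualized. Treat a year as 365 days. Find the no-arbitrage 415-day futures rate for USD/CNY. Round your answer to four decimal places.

F = S·e^((r_CNY − r_USD)T) = 7.3439 · e^((0.0597 − 0.0072) × 415/365)
= 7.3439 · e^0.059692 = 7.3439 × 1.061510
F = 7.7956 CNY per USD

7.7956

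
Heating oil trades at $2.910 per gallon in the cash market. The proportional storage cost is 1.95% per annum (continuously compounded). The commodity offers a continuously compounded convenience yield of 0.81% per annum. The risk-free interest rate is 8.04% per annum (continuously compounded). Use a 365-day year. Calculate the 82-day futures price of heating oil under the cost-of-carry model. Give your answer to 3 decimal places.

Net carry = r + u − y = 0.0804 + 0.0195 − 0.0081 = 0.0918
F = S·e^((r+u−y)T) = 2.910 · e^(0.0918 × 82/365) = 2.910 · e^0.020624
= 2.910 × 1.020838 = $2.971 per gallon

$2.971 per gallon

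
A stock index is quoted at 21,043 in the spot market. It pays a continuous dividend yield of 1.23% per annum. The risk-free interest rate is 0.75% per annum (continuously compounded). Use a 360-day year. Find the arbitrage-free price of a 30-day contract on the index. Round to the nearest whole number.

21,035

F = S·e^((r − q)T) = 21043 · e^((0.0075 − 0.0123) × 30/360)
= 21043 · e^-0.000400 = 21043 × 0.999600
F = 21,035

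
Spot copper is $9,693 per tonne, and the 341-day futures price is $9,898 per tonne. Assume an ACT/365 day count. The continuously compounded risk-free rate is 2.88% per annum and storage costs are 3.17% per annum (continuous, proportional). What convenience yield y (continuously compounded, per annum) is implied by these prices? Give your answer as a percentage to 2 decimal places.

3.81%

F = S·e^((r+u−y)T) ⇒ (r+u−y) = ln(F/S)/T
ln(9898/9693) = 0.020929; /T ⇒ 0.022402
y = r + u − ln(F/S)/T = 0.0288 + 0.0317 − 0.022402 = 0.038098
y = 3.81%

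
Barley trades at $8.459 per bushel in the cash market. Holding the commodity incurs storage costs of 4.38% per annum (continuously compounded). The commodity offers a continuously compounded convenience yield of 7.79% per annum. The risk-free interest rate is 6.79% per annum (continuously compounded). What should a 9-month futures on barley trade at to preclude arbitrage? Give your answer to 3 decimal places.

$8.676 per bushel

Net carry = r + u − y = 0.0679 + 0.0438 − 0.0779 = 0.0338
F = S·e^((r+u−y)T) = 8.459 · e^(0.0338 × 9/12) = 8.459 · e^0.025350
= 8.459 × 1.025674 = $8.676 per bushel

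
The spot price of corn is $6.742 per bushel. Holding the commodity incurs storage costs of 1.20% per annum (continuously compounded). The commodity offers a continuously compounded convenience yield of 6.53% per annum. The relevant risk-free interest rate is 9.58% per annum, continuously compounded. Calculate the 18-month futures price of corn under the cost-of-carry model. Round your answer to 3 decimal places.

$7.186 per bushel

Net carry = r + u − y = 0.0958 + 0.0120 − 0.0653 = 0.0425
F = S·e^((r+u−y)T) = 6.742 · e^(0.0425 × 18/12) = 6.742 · e^0.063750
= 6.742 × 1.065826 = $7.186 per bushel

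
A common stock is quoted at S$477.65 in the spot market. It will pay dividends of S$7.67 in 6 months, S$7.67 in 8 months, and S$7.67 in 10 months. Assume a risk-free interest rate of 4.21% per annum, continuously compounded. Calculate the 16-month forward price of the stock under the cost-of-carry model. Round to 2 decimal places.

S$481.56

PV(dividends) I = 7.67·e^(−0.0421·6/12) + 7.67·e^(−0.0421·8/12) + 7.67·e^(−0.0421·10/12)
I = 7.5102 + 7.4577 + 7.4056 = 22.3735
F = (S − I)·e^(rT) = (477.65 − 22.3735) · e^(0.0421·16/12)
= 455.2765 · e^0.056133 = 455.2765 × 1.057738 = S$481.56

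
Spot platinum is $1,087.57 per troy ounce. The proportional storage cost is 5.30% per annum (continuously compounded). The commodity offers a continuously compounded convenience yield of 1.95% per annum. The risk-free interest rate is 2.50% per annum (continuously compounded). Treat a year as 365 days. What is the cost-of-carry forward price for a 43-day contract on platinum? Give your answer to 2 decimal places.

$1,095.09 per troy ounce

Net carry = r + u − y = 0.0250 + 0.0530 − 0.0195 = 0.0585
F = S·e^((r+u−y)T) = 1087.57 · e^(0.0585 × 43/365) = 1087.57 · e^0.00689178
= 1087.57 × 1.00691558 = $1,095.09 per troy ounce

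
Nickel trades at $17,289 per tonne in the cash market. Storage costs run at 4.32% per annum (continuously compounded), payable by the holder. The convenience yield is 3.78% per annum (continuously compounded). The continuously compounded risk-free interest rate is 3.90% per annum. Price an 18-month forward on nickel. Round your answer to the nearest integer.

Net carry = r + u − y = 0.0390 + 0.0432 − 0.0378 = 0.0444
F = S·e^((r+u−y)T) = 17289 · e^(0.0444 × 18/12) = 17289 · e^0.066600
= 17289 × 1.068868 = $18,480 per tonne

$18,480 per tonne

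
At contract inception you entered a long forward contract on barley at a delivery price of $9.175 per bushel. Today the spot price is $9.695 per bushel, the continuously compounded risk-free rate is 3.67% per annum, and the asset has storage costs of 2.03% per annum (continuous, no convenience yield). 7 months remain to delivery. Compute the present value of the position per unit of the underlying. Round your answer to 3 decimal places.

$0.830 per bushel

Current fair forward for the remaining 7 months: F = S·e^((r + u)·T), (r + u) = 0.0367 + 0.0203 = 0.0570
F = 9.695 · e^(0.0570 × 7/12) = 9.695 × 1.033809 = 10.0228
Value of long forward = (F − K)·e^(−rT) = (10.0228 − 9.175) · e^(−0.0367·7/12)
= 0.8478 × 0.978819 = 0.830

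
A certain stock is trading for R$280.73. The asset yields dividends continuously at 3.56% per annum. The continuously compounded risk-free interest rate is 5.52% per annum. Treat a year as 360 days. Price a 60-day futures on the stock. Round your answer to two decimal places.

F = S·e^((r − q)T) = 280.73 · e^((0.0552 − 0.0356) × 60/360)
= 280.73 · e^0.003267 = 280.73 × 1.003272
F = R$281.65

R$281.65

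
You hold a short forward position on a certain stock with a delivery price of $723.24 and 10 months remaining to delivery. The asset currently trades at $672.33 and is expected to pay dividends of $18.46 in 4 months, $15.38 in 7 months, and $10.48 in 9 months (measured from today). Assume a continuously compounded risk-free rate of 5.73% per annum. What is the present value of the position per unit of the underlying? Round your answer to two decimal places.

PV(remaining dividends) I = 18.46·e^(−0.0573·4/12) + 15.38·e^(−0.0573·7/12) + 10.48·e^(−0.0573·9/12) = 43.0243
Current forward F = (S − I)·e^(rT) = (672.33 − 43.0243)·e^(0.0573·10/12) = 629.3057 × 1.048908 = 660.0838
Value (long) = (F − K)·e^(−rT) = (660.0838 − 723.24) × 0.953372 = -60.2114
Short position value = −(long value) = $60.21

$60.21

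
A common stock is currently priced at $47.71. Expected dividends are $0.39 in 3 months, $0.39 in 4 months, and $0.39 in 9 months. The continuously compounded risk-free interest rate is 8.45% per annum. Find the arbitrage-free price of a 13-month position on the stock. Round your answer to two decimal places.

$51.05

PV(dividends) I = 0.39·e^(−0.0845·3/12) + 0.39·e^(−0.0845·4/12) + 0.39·e^(−0.0845·9/12)
I = 0.3818 + 0.3792 + 0.3661 = 1.1271
F = (S − I)·e^(rT) = (47.71 − 1.1271) · e^(0.0845·13/12)
= 46.5829 · e^0.091542 = 46.5829 × 1.095863 = $51.05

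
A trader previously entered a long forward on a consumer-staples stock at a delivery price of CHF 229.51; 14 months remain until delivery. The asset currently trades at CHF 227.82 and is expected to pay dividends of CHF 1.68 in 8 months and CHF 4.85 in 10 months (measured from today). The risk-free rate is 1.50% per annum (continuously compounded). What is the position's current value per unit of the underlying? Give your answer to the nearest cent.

PV(remaining dividends) I = 1.68·e^(−0.0150·8/12) + 4.85·e^(−0.0150·10/12) = 6.4530
Current forward F = (S − I)·e^(rT) = (227.82 − 6.4530)·e^(0.0150·14/12) = 221.3670 × 1.017654 = 225.2750
Value (long) = (F − K)·e^(−rT) = (225.2750 − 229.51) × 0.982652 = -4.1615
Value = -CHF 4.16

-CHF 4.16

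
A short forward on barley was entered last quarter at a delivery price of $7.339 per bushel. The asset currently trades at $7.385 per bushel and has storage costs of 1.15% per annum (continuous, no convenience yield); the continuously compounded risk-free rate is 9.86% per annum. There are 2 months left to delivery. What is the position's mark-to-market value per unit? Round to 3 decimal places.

-$0.180 per bushel

Current fair forward for the remaining 2 months: F = S·e^((r + u)·T), (r + u) = 0.0986 + 0.0115 = 0.1101
F = 7.385 · e^(0.1101 × 2/12) = 7.385 × 1.018519 = 7.5218
Value of long forward = (F − K)·e^(−rT) = (7.5218 − 7.339) · e^(−0.0986·2/12)
= 0.1828 × 0.983701 = 0.180
Short position value = −(long value) = -$0.180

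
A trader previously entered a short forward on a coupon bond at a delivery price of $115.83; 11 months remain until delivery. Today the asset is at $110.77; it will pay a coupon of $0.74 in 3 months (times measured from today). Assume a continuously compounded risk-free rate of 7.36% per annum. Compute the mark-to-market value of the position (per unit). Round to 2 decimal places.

PV(remaining coupons) I = 0.74·e^(−0.0736·3/12) = 0.7265
Current forward F = (S − I)·e^(rT) = (110.77 − 0.7265)·e^(0.0736·11/12) = 110.0435 × 1.069795 = 117.7240
Value (long) = (F − K)·e^(−rT) = (117.7240 − 115.83) × 0.934759 = 1.7704
Short position value = −(long value) = -$1.77

-$1.77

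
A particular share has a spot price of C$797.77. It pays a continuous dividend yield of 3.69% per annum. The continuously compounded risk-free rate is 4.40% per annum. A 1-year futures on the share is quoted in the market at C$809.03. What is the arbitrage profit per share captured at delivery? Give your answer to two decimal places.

Fair futures: F* = S·e^(carry·T), with carry = (r − q) = 0.0440 − 0.0369 = 0.0071
F* = 797.77 · e^(0.0071 × 1) = 797.77 · e^0.007100 = 797.77 × 1.007125 = C$803.4541
Market C$809.03 > fair C$803.4541: forward overpriced → cash-and-carry (buy spot, short the forward).
At maturity, profit = |F_mkt − F*| = |809.03 − 803.4541| = C$5.58 per share

C$5.58 per share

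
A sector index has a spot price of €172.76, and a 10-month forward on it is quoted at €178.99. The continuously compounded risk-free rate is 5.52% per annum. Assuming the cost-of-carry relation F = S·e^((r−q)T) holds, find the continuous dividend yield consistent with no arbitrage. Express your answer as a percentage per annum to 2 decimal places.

1.27%

From F = S·e^((r−q)T): (r − q) = ln(F/S)/T
ln(178.99/172.76) = ln(1.036062) = 0.035427
(r − q) = 0.035427 / (10/12) = 0.042512
q = r − ln(F/S)/T = 0.0552 − 0.042512 = 0.012688
q = 1.27%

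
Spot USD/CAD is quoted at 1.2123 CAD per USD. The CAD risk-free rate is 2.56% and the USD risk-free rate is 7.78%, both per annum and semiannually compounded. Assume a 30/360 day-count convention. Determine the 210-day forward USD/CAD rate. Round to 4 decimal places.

1.1768

By covered interest parity, F = S · (1+r_CAD/2)^(2T) / (1+r_USD/2)^(2T)
= 1.2123 × 1.014949 / 1.045529 = 1.2123 × 0.970752
F = 1.1768 CAD per USD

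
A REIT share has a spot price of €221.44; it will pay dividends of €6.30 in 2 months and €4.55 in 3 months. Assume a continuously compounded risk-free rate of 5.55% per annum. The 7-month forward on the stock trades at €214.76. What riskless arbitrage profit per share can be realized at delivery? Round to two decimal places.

€2.88 per share

PV(dividends) I = 6.30·e^(−0.0555·2/12) + 4.55·e^(−0.0555·3/12) = 10.7293
Fair forward F* = (S − I)·e^(rT) = (221.44 − 10.7293)·e^0.032375 = 210.7107 × 1.032905 = 217.6441
Market €214.76 < fair 217.6441: forward underpriced → reverse cash-and-carry (short the stock, invest proceeds at r, pay the dividends, go long the forward).
Profit at T = |F_mkt − F*| = |214.76 − 217.6441| = €2.88 per share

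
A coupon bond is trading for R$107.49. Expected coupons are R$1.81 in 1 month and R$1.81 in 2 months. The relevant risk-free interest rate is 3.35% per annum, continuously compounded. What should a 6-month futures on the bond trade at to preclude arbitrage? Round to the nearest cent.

R$105.64

PV(coupons) I = 1.81·e^(−0.0335·1/12) + 1.81·e^(−0.0335·2/12)
I = 1.8050 + 1.7999 = 3.6049
F = (S − I)·e^(rT) = (107.49 − 3.6049) · e^(0.0335·6/12)
= 103.8851 · e^0.016750 = 103.8851 × 1.016891 = R$105.64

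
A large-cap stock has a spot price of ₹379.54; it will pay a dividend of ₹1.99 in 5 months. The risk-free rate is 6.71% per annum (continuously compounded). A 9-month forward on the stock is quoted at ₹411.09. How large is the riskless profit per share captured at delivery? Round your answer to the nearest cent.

PV(dividends) I = 1.99·e^(−0.0671·5/12) = 1.9351
Fair forward F* = (S − I)·e^(rT) = (379.54 − 1.9351)·e^0.050325 = 377.6049 × 1.051613 = 397.0942
Market ₹411.09 > fair 397.0942: forward overpriced → cash-and-carry (borrow at r, buy the stock and collect the dividends, short the forward).
Profit at T = |F_mkt − F*| = |411.09 − 397.0942| = ₹14.00 per share

₹14.00 per share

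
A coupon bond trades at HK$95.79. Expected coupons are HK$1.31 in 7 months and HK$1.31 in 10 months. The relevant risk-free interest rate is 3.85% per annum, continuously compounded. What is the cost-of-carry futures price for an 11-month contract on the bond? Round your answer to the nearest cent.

HK$96.59

PV(coupons) I = 1.31·e^(−0.0385·7/12) + 1.31·e^(−0.0385·10/12)
I = 1.2809 + 1.2686 = 2.5495
F = (S − I)·e^(rT) = (95.79 − 2.5495) · e^(0.0385·11/12)
= 93.2405 · e^0.035292 = 93.2405 × 1.035922 = HK$96.59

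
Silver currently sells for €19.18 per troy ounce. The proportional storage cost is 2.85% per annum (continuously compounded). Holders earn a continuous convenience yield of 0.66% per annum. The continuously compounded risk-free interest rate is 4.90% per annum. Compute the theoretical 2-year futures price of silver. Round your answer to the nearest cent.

Net carry = r + u − y = 0.0490 + 0.0285 − 0.0066 = 0.0709
F = S·e^((r+u−y)T) = 19.18 · e^(0.0709 × 2) = 19.18 · e^0.141800
= 19.18 × 1.152346 = €22.10 per troy ounce

€22.10 per troy ounce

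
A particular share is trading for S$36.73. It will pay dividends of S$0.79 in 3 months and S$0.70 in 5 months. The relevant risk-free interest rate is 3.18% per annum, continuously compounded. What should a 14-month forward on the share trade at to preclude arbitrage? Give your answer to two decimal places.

S$36.59

PV(dividends) I = 0.79·e^(−0.0318·3/12) + 0.70·e^(−0.0318·5/12)
I = 0.7837 + 0.6908 = 1.4745
F = (S − I)·e^(rT) = (36.73 − 1.4745) · e^(0.0318·14/12)
= 35.2555 · e^0.037100 = 35.2555 × 1.037797 = S$36.59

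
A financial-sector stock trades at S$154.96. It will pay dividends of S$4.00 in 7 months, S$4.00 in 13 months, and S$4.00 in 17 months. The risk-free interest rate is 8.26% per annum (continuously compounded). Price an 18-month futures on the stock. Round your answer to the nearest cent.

PV(dividends) I = 4.00·e^(−0.0826·7/12) + 4.00·e^(−0.0826·13/12) + 4.00·e^(−0.0826·17/12)
I = 3.8118 + 3.6576 + 3.5583 = 11.0277
F = (S − I)·e^(rT) = (154.96 − 11.0277) · e^(0.0826·18/12)
= 143.9323 · e^0.123900 = 143.9323 × 1.131903 = S$162.92

S$162.92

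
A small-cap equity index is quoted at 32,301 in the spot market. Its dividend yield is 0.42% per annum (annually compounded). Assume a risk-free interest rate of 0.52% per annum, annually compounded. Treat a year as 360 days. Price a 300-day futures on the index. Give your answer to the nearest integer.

F = S · (1+r)^T / (1+q)^T
= 32301 × 1.004331 / 1.003499 = 32301 × 1.000829
F = 32,328

32,328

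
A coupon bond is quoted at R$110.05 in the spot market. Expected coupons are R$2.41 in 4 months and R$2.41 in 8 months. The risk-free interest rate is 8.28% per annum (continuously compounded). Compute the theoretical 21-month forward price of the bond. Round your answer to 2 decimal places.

PV(coupons) I = 2.41·e^(−0.0828·4/12) + 2.41·e^(−0.0828·8/12)
I = 2.3444 + 2.2806 = 4.6250
F = (S − I)·e^(rT) = (110.05 − 4.6250) · e^(0.0828·21/12)
= 105.4250 · e^0.144900 = 105.4250 × 1.155924 = R$121.86

R$121.86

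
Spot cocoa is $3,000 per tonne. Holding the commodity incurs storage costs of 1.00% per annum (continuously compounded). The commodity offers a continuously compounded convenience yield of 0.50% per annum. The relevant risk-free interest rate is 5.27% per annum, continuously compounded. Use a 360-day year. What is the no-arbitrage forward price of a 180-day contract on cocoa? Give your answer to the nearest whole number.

$3,088 per tonne

Net carry = r + u − y = 0.0527 + 0.0100 − 0.0050 = 0.0577
F = S·e^((r+u−y)T) = 3000 · e^(0.0577 × 180/360) = 3000 · e^0.028850
= 3000 × 1.029270 = $3,088 per tonne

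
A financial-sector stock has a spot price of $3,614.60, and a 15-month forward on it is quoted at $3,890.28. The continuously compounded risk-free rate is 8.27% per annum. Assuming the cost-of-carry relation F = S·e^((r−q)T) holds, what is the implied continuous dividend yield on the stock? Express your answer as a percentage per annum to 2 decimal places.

From F = S·e^((r−q)T): (r − q) = ln(F/S)/T
ln(3890.28/3614.60) = ln(1.076268) = 0.073500
(r − q) = 0.073500 / (15/12) = 0.058800
q = r − ln(F/S)/T = 0.0827 − 0.058800 = 0.023900
q = 2.39%

2.39%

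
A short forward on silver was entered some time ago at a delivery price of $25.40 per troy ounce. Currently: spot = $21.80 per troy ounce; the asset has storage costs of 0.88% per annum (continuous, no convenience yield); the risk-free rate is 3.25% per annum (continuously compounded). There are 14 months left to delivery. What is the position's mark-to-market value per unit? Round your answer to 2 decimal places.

Current fair forward for the remaining 14 months: F = S·e^((r + u)·T), (r + u) = 0.0325 + 0.0088 = 0.0413
F = 21.80 · e^(0.0413 × 14/12) = 21.80 × 1.049363 = 22.8761
Value of long forward = (F − K)·e^(−rT) = (22.8761 − 25.40) · e^(−0.0325·14/12)
= -2.5239 × 0.962793 = -2.43
Short position value = −(long value) = $2.43

$2.43 per troy ounce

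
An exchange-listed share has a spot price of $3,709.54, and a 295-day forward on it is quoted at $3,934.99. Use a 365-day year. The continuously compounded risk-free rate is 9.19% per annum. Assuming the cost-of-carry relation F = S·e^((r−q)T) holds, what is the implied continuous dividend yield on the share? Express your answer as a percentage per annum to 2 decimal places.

From F = S·e^((r−q)T): (r − q) = ln(F/S)/T
ln(3934.99/3709.54) = ln(1.060776) = 0.059001
(r − q) = 0.059001 / (295/365) = 0.073001
q = r − ln(F/S)/T = 0.0919 − 0.073001 = 0.018899
q = 1.89%

1.89%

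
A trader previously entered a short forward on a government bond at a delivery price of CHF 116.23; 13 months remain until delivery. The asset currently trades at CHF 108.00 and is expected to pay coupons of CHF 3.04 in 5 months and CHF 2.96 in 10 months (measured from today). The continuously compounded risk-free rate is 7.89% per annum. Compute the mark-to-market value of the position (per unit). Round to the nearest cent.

CHF 4.42

PV(remaining coupons) I = 3.04·e^(−0.0789·5/12) + 2.96·e^(−0.0789·10/12) = 5.7133
Current forward F = (S − I)·e^(rT) = (108.00 − 5.7133)·e^(0.0789·13/12) = 102.2867 × 1.089234 = 111.4142
Value (long) = (F − K)·e^(−rT) = (111.4142 − 116.23) × 0.918076 = -4.4213
Short position value = −(long value) = CHF 4.42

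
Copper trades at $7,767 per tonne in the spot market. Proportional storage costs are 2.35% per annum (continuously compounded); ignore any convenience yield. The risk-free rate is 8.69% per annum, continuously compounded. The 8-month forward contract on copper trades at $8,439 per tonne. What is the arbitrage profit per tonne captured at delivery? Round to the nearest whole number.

Fair forward: F* = S·e^(carry·T), with carry = (r + u) = 0.0869 + 0.0235 = 0.1104
F* = 7767 · e^(0.1104 × 8/12) = 7767 · e^0.073600 = 7767 × 1.076376 = $8360.2124
Market $8439 > fair $8360.2124: forward overpriced → cash-and-carry (buy spot, short the forward).
At maturity, profit = |F_mkt − F*| = |8439 − 8360.2124| = $79 per tonne

$79 per tonne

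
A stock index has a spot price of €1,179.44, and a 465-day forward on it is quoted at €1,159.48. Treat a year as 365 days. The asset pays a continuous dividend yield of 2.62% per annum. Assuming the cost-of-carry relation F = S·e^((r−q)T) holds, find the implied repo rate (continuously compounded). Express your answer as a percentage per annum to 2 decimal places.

1.28%

From F = S·e^((r−q)T): (r − q) = ln(F/S)/T
ln(1159.48/1179.44) = ln(0.983077) = -0.017068
(r − q) = -0.017068 / (465/365) = -0.013397
r = ln(F/S)/T + q = -0.013397 + 0.0262 = 0.012803
r = 1.28%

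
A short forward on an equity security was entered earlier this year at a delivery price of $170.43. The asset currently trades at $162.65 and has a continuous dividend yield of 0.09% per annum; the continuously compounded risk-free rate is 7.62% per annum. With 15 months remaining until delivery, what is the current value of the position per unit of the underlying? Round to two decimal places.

-$7.52

Current fair forward for the remaining 15 months: F = S·e^((r − q)·T), (r − q) = 0.0762 − 0.0009 = 0.0753
F = 162.65 · e^(0.0753 × 15/12) = 162.65 × 1.098697 = 178.7031
Value of long forward = (F − K)·e^(−rT) = (178.7031 − 170.43) · e^(−0.0762·15/12)
= 8.2731 × 0.909146 = 7.52
Short position value = −(long value) = -$7.52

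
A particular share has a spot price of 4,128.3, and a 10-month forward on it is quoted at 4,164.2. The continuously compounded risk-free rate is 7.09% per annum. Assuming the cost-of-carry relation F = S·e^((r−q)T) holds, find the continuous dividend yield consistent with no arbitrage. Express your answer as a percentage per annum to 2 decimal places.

6.05%

From F = S·e^((r−q)T): (r − q) = ln(F/S)/T
ln(4164.2/4128.3) = ln(1.008696) = 0.008658
(r − q) = 0.008658 / (10/12) = 0.010390
q = r − ln(F/S)/T = 0.0709 − 0.010390 = 0.060510
q = 6.05%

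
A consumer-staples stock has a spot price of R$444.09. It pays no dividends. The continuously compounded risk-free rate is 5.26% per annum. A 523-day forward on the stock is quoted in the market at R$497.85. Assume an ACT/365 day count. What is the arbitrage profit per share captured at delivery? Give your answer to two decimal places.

R$19.00 per share

Fair forward: F* = S·e^(carry·T), with carry = r = 0.0526
F* = 444.09 · e^(0.0526 × 523/365) = 444.09 · e^0.075369 = 444.09 × 1.078282 = R$478.8543
Market R$497.85 > fair R$478.8543: forward overpriced → cash-and-carry (buy spot, short the forward).
At maturity, profit = |F_mkt − F*| = |497.85 − 478.8543| = R$19.00 per share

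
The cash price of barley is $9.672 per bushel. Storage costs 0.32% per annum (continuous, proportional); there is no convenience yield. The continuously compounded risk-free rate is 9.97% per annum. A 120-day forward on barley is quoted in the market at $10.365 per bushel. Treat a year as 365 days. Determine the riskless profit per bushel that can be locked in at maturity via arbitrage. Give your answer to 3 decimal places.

Fair forward: F* = S·e^(carry·T), with carry = (r + u) = 0.0997 + 0.0032 = 0.1029
F* = 9.672 · e^(0.1029 × 120/365) = 9.672 · e^0.033830 = 9.672 × 1.034409 = $10.0048
Market $10.365 > fair $10.0048: forward overpriced → cash-and-carry (buy spot, short the forward).
At maturity, profit = |F_mkt − F*| = |10.365 − 10.0048| = $0.360 per bushel

$0.360 per bushel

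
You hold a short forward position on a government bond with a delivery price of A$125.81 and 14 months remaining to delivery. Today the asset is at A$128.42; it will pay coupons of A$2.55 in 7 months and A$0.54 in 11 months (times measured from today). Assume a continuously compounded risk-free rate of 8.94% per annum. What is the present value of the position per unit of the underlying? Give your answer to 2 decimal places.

PV(remaining coupons) I = 2.55·e^(−0.0894·7/12) + 0.54·e^(−0.0894·11/12) = 2.9179
Current forward F = (S − I)·e^(rT) = (128.42 − 2.9179)·e^(0.0894·14/12) = 125.5021 × 1.109933 = 139.2989
Value (long) = (F − K)·e^(−rT) = (139.2989 − 125.81) × 0.900955 = 12.1529
Short position value = −(long value) = -A$12.15

-A$12.15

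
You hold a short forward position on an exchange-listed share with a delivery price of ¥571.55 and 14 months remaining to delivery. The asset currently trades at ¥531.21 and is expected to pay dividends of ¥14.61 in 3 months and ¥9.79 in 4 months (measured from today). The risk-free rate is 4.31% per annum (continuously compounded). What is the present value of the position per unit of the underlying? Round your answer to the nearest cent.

¥36.41

PV(remaining dividends) I = 14.61·e^(−0.0431·3/12) + 9.79·e^(−0.0431·4/12) = 24.1038
Current forward F = (S − I)·e^(rT) = (531.21 − 24.1038)·e^(0.0431·14/12) = 507.1062 × 1.051569 = 533.2572
Value (long) = (F − K)·e^(−rT) = (533.2572 − 571.55) × 0.950960 = -36.4149
Short position value = −(long value) = ¥36.41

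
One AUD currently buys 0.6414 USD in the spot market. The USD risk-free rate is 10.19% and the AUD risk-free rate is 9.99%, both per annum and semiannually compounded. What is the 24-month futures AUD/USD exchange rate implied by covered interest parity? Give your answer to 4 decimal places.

0.6438

By covered interest parity, F = S · (1+r_USD/2)^(2T) / (1+r_AUD/2)^(2T)
= 0.6414 × 1.219911 / 1.215275 = 0.6414 × 1.003815
F = 0.6438 USD per AUD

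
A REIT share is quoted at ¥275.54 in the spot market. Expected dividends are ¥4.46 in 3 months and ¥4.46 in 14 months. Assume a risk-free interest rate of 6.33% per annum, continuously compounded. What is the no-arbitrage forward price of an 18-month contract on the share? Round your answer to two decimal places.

PV(dividends) I = 4.46·e^(−0.0633·3/12) + 4.46·e^(−0.0633·14/12)
I = 4.3900 + 4.1425 = 8.5325
F = (S − I)·e^(rT) = (275.54 − 8.5325) · e^(0.0633·18/12)
= 267.0075 · e^0.094950 = 267.0075 × 1.099604 = ¥293.60

¥293.60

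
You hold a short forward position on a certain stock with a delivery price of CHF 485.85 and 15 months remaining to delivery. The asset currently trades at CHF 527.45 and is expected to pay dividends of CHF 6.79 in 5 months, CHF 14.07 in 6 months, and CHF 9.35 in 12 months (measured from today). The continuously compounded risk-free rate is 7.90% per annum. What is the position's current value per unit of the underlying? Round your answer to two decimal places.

-CHF 58.55

PV(remaining dividends) I = 6.79·e^(−0.0790·5/12) + 14.07·e^(−0.0790·6/12) + 9.35·e^(−0.0790·12/12) = 28.7350
Current forward F = (S − I)·e^(rT) = (527.45 − 28.7350)·e^(0.0790·15/12) = 498.7150 × 1.103790 = 550.4766
Value (long) = (F − K)·e^(−rT) = (550.4766 − 485.85) × 0.905969 = 58.5497
Short position value = −(long value) = -CHF 58.55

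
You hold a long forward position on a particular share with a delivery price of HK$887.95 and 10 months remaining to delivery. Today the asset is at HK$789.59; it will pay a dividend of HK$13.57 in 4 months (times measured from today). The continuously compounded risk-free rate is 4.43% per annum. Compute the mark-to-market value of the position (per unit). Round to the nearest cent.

PV(remaining dividends) I = 13.57·e^(−0.0443·4/12) = 13.3711
Current forward F = (S − I)·e^(rT) = (789.59 − 13.3711)·e^(0.0443·10/12) = 776.2189 × 1.037607 = 805.4102
Value (long) = (F − K)·e^(−rT) = (805.4102 − 887.95) × 0.963756 = -79.5482
Value = -HK$79.55

-HK$79.55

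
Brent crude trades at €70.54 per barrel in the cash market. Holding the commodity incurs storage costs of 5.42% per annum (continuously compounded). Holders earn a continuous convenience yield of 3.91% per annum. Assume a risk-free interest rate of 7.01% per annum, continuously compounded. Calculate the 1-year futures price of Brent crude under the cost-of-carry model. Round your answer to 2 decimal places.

€76.81 per barrel

Net carry = r + u − y = 0.0701 + 0.0542 − 0.0391 = 0.0852
F = S·e^((r+u−y)T) = 70.54 · e^(0.0852 × 12/12) = 70.54 · e^0.085200
= 70.54 × 1.088935 = €76.81 per barrel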